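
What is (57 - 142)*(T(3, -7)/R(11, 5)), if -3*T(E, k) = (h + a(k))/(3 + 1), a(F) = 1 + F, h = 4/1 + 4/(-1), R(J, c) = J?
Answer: -85/22 ≈ -3.8636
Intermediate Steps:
h = 0 (h = 4*1 + 4*(-1) = 4 - 4 = 0)
T(E, k) = -1/12 - k/12 (T(E, k) = -(0 + (1 + k))/(3*(3 + 1)) = -(1 + k)/(3*4) = -(¼ + k/4)/3 = -1/12 - k/12)
(57 - 142)*(T(3, -7)/R(11, 5)) = (57 - 142)*((-1/12 - 1/12*(-7))/11) = -85*(-1/12 + 7/12)/11 = -85/(2*11) = -85*1/22 = -85/22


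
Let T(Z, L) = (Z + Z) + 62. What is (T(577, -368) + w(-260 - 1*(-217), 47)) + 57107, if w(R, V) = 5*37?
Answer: 58508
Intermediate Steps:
w(R, V) = 185
T(Z, L) = 62 + 2*Z (T(Z, L) = 2*Z + 62 = 62 + 2*Z)
(T(577, -368) + w(-260 - 1*(-217), 47)) + 57107 = ((62 + 2*577) + 185) + 57107 = ((62 + 1154) + 185) + 57107 = (1216 + 185) + 57107 = 1401 + 57107 = 58508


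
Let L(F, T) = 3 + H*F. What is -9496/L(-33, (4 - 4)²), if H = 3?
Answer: 1187/12 ≈ 98.917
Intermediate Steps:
L(F, T) = 3 + 3*F
-9496/L(-33, (4 - 4)²) = -9496/(3 + 3*(-33)) = -9496/(3 - 99) = -9496/(-96) = -9496*(-1/96) = 1187/12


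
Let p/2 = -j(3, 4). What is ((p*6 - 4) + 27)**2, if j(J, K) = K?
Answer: 625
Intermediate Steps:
p = -8 (p = 2*(-1*4) = 2*(-4) = -8)
((p*6 - 4) + 27)**2 = ((-8*6 - 4) + 27)**2 = ((-48 - 4) + 27)**2 = (-52 + 27)**2 = (-25)**2 = 625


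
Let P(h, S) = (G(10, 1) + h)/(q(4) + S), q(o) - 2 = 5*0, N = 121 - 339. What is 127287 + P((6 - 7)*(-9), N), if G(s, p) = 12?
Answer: 9164657/72 ≈ 1.2729e+5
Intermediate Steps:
N = -218
q(o) = 2 (q(o) = 2 + 5*0 = 2 + 0 = 2)
P(h, S) = (12 + h)/(2 + S)
127287 + P((6 - 7)*(-9), N) = 127287 + (12 + (6 - 7)*(-9))/(2 - 218) = 127287 + (12 - 1*(-9))/(-216) = 127287 - (12 + 9)/216 = 127287 - 1/216*21 = 127287 - 7/72 = 9164657/72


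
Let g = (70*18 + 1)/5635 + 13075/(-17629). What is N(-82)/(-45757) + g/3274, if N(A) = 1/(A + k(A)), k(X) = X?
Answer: -192872043401389/1220314209708028540 ≈ -0.00015805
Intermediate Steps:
g = -51447456/99339415 (g = (1260 + 1)*(1/5635) + 13075*(-1/17629) = 1261*(1/5635) - 13075/17629 = 1261/5635 - 13075/17629 = -51447456/99339415 ≈ -0.51790)
N(A) = 1/(2*A) (N(A) = 1/(A + A) = 1/(2*A))
N(-82)/(-45757) + g/3274 = ((1/2)/(-82))/(-45757) - 51447456/99339415/3274 = ((1/2)*(-1/82))*(-1/45757) - 51447456/99339415*1/3274 = -1/164*(-1/45757) - 25723728/162618622355 = 1/7504148 - 25723728/162618622355 = -192872043401389/1220314209708028540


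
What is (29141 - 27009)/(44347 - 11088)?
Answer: 2132/33259 ≈ 0.064103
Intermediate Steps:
(29141 - 27009)/(44347 - 11088) = 2132/33259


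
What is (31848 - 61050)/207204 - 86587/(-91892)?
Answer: 41015437/51183844 ≈ 0.80134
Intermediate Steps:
(31848 - 61050)/207204 - 86587/(-91892) = -29202*1/207204 - 86587*(-1/91892) = -157/1114 + 86587/91892 = 41015437/51183844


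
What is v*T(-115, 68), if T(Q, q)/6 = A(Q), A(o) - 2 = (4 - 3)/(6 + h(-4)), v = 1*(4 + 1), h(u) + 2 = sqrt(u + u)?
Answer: 65 - 5*I*sqrt(2)/2 ≈ 65.0 - 3.5355*I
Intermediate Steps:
h(u) = -2 + sqrt(2)*sqrt(u) (h(u) = -2 + sqrt(u + u) = -2 + sqrt(2*u) = -2 + sqrt(2)*sqrt(u))
v = 5 (v = 1*5 = 5)
A(o) = 2 + 1/(4 + 2*I*sqrt(2)) (A(o) = 2 + (4 - 3)/(6 + (-2 + sqrt(2)*sqrt(-4))) = 2 + 1/(6 + (-2 + sqrt(2)*(2*I))) = 2 + 1/(6 + (-2 + 2*I*sqrt(2))) = 2 + 1/(4 + 2*I*sqrt(2)))
T(Q, q) = 13 - I*sqrt(2)/2 (T(Q, q) = 6*(13/6 - I*sqrt(2)/12) = 13 - I*sqrt(2)/2)
v*T(-115, 68) = 5*(13 - I*sqrt(2)/2) = 65 - 5*I*sqrt(2)/2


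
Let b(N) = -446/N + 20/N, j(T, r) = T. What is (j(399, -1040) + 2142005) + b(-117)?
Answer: 83553898/39 ≈ 2.1424e+6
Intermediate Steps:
b(N) = -426/N
(j(399, -1040) + 2142005) + b(-117) = (399 + 2142005) - 426/(-117) = 2142404 - 426*(-1/117) = 2142404 + 142/39 = 83553898/39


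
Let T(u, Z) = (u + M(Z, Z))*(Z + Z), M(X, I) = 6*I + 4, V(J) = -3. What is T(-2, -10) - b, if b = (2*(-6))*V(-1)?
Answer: 1124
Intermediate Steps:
M(X, I) = 4 + 6*I
T(u, Z) = 2*Z*(4 + u + 6*Z) (T(u, Z) = (u + (4 + 6*Z))*(Z + Z) = (4 + u + 6*Z)*(2*Z) = 2*Z*(4 + u + 6*Z))
b = 36 (b = (2*(-6))*(-3) = -12*(-3) = 36)
T(-2, -10) - b = 2*(-10)*(4 - 2 + 6*(-10)) - 1*36 = 2*(-10)*(4 - 2 - 60) - 36 = 2*(-10)*(-58) - 36 = 1160 - 36 = 1124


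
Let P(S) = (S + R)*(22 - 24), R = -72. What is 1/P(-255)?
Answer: 1/654 ≈ 0.0015291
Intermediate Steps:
P(S) = 144 - 2*S (P(S) = (S - 72)*(22 - 24) = (-72 + S)*(-2) = 144 - 2*S)
1/P(-255) = 1/(144 - 2*(-255)) = 1/(144 + 510) = 1/654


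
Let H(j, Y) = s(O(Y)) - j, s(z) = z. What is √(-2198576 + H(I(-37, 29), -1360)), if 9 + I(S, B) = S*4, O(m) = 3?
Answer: 4*I*√137401 ≈ 1482.7*I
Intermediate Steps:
I(S, B) = -9 + 4*S (I(S, B) = -9 + S*4 = -9 + 4*S)
H(j, Y) = 3 - j
√(-2198576 + H(I(-37, 29), -1360)) = √(-2198576 + (3 - (-9 + 4*(-37)))) = √(-2198576 + (3 - (-9 - 148))) = √(-2198576 + (3 - 1*(-157))) = √(-2198576 + (3 + 157)) = √(-2198576 + 160) = √(-2198416) = 4*I*√137401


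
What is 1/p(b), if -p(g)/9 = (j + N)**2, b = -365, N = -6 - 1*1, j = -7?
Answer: -1/1764 ≈ -0.00056689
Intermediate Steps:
N = -7 (N = -6 - 1 = -7)
p(g) = -1764 (p(g) = -9*(-7 - 7)**2 = -9*(-14)**2 = -9*196 = -1764)
1/p(b) = 1/(-1764) = -1/1764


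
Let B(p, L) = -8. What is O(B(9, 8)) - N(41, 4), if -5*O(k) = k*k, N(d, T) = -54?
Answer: 206/5 ≈ 41.200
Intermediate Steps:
O(k) = -k²/5 (O(k) = -k*k/5 = -k²/5)
O(B(9, 8)) - N(41, 4) = -⅕*(-8)² - 1*(-54) = -⅕*64 + 54 = -64/5 + 54 = 206/5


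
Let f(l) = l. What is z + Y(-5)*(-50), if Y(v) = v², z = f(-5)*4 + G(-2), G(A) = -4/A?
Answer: -1268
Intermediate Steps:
z = -18 (z = -5*4 - 4/(-2) = -20 - 4*(-½) = -20 + 2 = -18)
z + Y(-5)*(-50) = -18 + (-5)²*(-50) = -18 + 25*(-50) = -18 - 1250 = -1268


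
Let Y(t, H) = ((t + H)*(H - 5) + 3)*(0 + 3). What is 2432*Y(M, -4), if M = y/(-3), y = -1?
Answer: 262656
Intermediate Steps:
M = 1/3 (M = -1/(-3) = -1*(-1/3) = 1/3 ≈ 0.33333)
Y(t, H) = 9 + 3*(-5 + H)*(H + t) (Y(t, H) = ((H + t)*(-5 + H) + 3)*3 = ((-5 + H)*(H + t) + 3)*3 = (3 + (-5 + H)*(H + t))*3 = 9 + 3*(-5 + H)*(H + t))
2432*Y(M, -4) = 2432*(9 - 15*(-4) - 15*1/3 + 3*(-4)**2 + 3*(-4)*(1/3)) = 2432*(9 + 60 - 5 + 3*16 - 4) = 2432*(9 + 60 - 5 + 48 - 4) = 2432*108 = 262656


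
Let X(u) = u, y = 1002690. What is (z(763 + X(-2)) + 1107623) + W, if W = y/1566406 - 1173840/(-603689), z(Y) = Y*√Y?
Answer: 523697599991585366/472811035867 + 761*√761 ≈ 1.1286e+6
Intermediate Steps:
z(Y) = Y^(3/2)
W = 1222011471225/472811035867 (W = 1002690/1566406 - 1173840/(-603689) = 1002690*(1/1566406) - 1173840*(-1/603689) = 501345/783203 + 1173840/603689 = 1222011471225/472811035867 ≈ 2.5846)
(z(763 + X(-2)) + 1107623) + W = ((763 - 2)^(3/2) + 1107623) + 1222011471225/472811035867 = (761^(3/2) + 1107623) + 1222011471225/472811035867 = (761*√761 + 1107623) + 1222011471225/472811035867 = (1107623 + 761*√761) + 1222011471225/472811035867 = 523697599991585366/472811035867 + 761*√761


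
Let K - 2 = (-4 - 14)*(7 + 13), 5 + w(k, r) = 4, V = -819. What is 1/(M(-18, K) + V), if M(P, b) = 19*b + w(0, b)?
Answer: -1/7622 ≈ -0.00013120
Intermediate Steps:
w(k, r) = -1 (w(k, r) = -5 + 4 = -1)
K = -358 (K = 2 + (-4 - 14)*(7 + 13) = 2 - 18*20 = 2 - 360 = -358)
M(P, b) = -1 + 19*b (M(P, b) = 19*b - 1 = -1 + 19*b)
1/(M(-18, K) + V) = 1/((-1 + 19*(-358)) - 819) = 1/((-1 - 6802) - 819) = 1/(-6803 - 819) = 1/(-7622) = -1/7622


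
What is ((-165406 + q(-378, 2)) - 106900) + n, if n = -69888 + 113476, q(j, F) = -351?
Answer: -229069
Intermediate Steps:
n = 43588
((-165406 + q(-378, 2)) - 106900) + n = ((-165406 - 351) - 106900) + 43588 = (-165757 - 106900) + 43588 = -272657 + 43588 = -229069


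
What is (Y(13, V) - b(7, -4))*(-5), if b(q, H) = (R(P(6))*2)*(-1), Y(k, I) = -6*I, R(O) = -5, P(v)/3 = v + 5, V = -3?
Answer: -40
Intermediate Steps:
P(v) = 15 + 3*v (P(v) = 3*(v + 5) = 3*(5 + v) = 15 + 3*v)
b(q, H) = 10 (b(q, H) = -5*2*(-1) = -10*(-1) = 10)
(Y(13, V) - b(7, -4))*(-5) = (-6*(-3) - 1*10)*(-5) = (18 - 10)*(-5) = 8*(-5) = -40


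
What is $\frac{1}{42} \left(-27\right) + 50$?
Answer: $\frac{691}{14} \approx 49.357$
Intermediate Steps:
$\frac{1}{42} \left(-27\right) + 50 = - \frac{9}{14} + 50 = \frac{691}{14}$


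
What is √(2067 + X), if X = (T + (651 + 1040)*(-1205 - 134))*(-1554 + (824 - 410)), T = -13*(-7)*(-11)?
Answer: √2582387067 ≈ 50817.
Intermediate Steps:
T = -1001 (T = 91*(-11) = -1001)
X = 2582385000 (X = (-1001 + (651 + 1040)*(-1205 - 134))*(-1554 + (824 - 410)) = (-1001 + 1691*(-1339))*(-1554 + 414) = (-1001 - 2264249)*(-1140) = -2265250*(-1140) = 2582385000)
√(2067 + X) = √(2067 + 2582385000) = √2582387067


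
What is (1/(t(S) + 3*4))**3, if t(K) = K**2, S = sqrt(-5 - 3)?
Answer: 1/64 ≈ 0.015625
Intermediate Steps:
S = 2*I*sqrt(2) (S = sqrt(-8) = 2*I*sqrt(2) ≈ 2.8284*I)
(1/(t(S) + 3*4))**3 = (1/((2*I*sqrt(2))**2 + 3*4))**3 = (1/(-8 + 12))**3 = (1/4)**3 = 1/64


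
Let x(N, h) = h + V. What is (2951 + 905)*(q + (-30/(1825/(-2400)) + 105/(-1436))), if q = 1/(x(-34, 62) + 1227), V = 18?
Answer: 5201185297412/34252549 ≈ 1.5185e+5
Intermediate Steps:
x(N, h) = 18 + h (x(N, h) = h + 18 = 18 + h)
q = 1/1307 (q = 1/((18 + 62) + 1227) = 1/(80 + 1227) = 1/1307 ≈ 0.00076511)
(2951 + 905)*(q + (-30/(1825/(-2400)) + 105/(-1436))) = (2951 + 905)*(1/1307 + (-30/(1825/(-2400)) + 105/(-1436))) = 3856*(1/1307 + (-30/(1825*(-1/2400)) + 105*(-1/1436))) = 3856*(1/1307 + (-30/(-73/96) - 105/1436)) = 3856*(1/1307 + (-30*(-96/73) - 105/1436)) = 3856*(1/1307 + (2880/73 - 105/1436)) = 3856*(1/1307 + 4128015/104828) = 3856*(5395420433/137010196) = 5201185297412/34252549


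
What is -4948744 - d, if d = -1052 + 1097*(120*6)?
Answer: -5737532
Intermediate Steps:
d = 788788 (d = -1052 + 1097*720 = -1052 + 789840 = 788788)
-4948744 - d = -4948744 - 1*788788 = -4948744 - 788788 = -5737532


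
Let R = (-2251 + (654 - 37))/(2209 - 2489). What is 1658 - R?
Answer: 231303/140 ≈ 1652.2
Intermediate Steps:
R = 817/140 (R = (-2251 + 617)/(-280) = -1634*(-1/280) = 817/140 ≈ 5.8357)
1658 - R = 1658 - 1*817/140 = 1658 - 817/140 = 231303/140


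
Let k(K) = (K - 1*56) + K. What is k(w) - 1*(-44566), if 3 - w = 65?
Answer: 44386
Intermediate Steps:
w = -62 (w = 3 - 1*65 = 3 - 65 = -62)
k(K) = -56 + 2*K (k(K) = (K - 56) + K = (-56 + K) + K = -56 + 2*K)
k(w) - 1*(-44566) = (-56 + 2*(-62)) - 1*(-44566) = (-56 - 124) + 44566 = -180 + 44566 = 44386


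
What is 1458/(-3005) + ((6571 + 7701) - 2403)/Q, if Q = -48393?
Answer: -106223339/145420965 ≈ -0.73045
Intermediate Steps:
1458/(-3005) + ((6571 + 7701) - 2403)/Q = 1458/(-3005) + ((6571 + 7701) - 2403)/(-48393) = 1458*(-1/3005) + (14272 - 2403)*(-1/48393) = -1458/3005 + 11869*(-1/48393) = -1458/3005 - 11869/48393 = -106223339/145420965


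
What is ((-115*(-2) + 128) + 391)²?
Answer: 561001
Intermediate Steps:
((-115*(-2) + 128) + 391)² = ((230 + 128) + 391)² = (358 + 391)² = 749² = 561001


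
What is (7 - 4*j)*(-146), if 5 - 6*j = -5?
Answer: -146/3 ≈ -48.667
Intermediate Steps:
j = 5/3 (j = 5/6 - 1/6*(-5) = 5/6 + 5/6 = 5/3 ≈ 1.6667)
(7 - 4*j)*(-146) = (7 - 4*5/3)*(-146) = (7 - 20/3)*(-146) = (1/3)*(-146) = -146/3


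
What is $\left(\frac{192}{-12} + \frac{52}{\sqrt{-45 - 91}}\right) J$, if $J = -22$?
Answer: $352 + \frac{286 i \sqrt{34}}{17} \approx 352.0 + 98.097 i$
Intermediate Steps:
$\left(\frac{192}{-12} + \frac{52}{\sqrt{-45 - 91}}\right) J = \left(\frac{192}{-12} + \frac{52}{\sqrt{-45 - 91}}\right) \left(-22\right) = \left(192 \left(- \frac{1}{12}\right) + \frac{52}{\sqrt{-136}}\right) \left(-22\right) = \left(-16 + \frac{52}{2 i \sqrt{34}}\right) \left(-22\right) = \left(-16 + 52 \left(- \frac{i \sqrt{34}}{68}\right)\right) \left(-22\right) = \left(-16 - \frac{13 i \sqrt{34}}{17}\right) \left(-22\right) = 352 + \frac{286 i \sqrt{34}}{17}$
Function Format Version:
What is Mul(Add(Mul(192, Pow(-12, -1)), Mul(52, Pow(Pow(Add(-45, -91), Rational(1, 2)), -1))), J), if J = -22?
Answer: Add(352, Mul(Rational(286, 17), I, Pow(34, Rational(1, 2)))) ≈ Add(352.00, Mul(98.097, I))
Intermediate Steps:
Mul(Add(Mul(192, Pow(-12, -1)), Mul(52, Pow(Pow(Add(-45, -91), Rational(1, 2)), -1))), J) = Mul(Add(Mul(192, Pow(-12, -1)), Mul(52, Pow(Pow(Add(-45, -91), Rational(1, 2)), -1))), -22) = Mul(Add(Mul(192, Rational(-1, 12)), Mul(52, Pow(Pow(-136, Rational(1, 2)), -1))), -22) = Mul(Add(-16, Mul(52, Pow(Mul(2, I, Pow(34, Rational(1, 2))), -1))), -22) = Mul(Add(-16, Mul(52, Mul(Rational(-1, 68), I, Pow(34, Rational(1, 2))))), -22) = Mul(Add(-16, Mul(Rational(-13, 17), I, Pow(34, Rational(1, 2)))), -22) = Add(352, Mul(Rational(286, 17), I, Pow(34, Rational(1, 2))))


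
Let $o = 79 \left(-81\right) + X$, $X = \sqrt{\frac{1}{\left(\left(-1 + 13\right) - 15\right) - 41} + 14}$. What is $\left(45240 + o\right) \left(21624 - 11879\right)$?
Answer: $378505545 + \frac{9745 \sqrt{6765}}{22} \approx 3.7854 \cdot 10^{8}$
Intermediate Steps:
$X = \frac{\sqrt{6765}}{22}$ ($X = \sqrt{\frac{1}{\left(12 - 15\right) - 41} + 14} = \sqrt{\frac{1}{-3 - 41} + 14} = \sqrt{\frac{1}{-44} + 14} = \sqrt{- \frac{1}{44} + 14} = \sqrt{\frac{615}{44}} = \frac{\sqrt{6765}}{22} \approx 3.7386$)
$o = -6399 + \frac{\sqrt{6765}}{22}$ ($o = 79 \left(-81\right) + \frac{\sqrt{6765}}{22} = -6399 + \frac{\sqrt{6765}}{22} \approx -6395.3$)
$\left(45240 + o\right) \left(21624 - 11879\right) = \left(45240 - \left(6399 - \frac{\sqrt{6765}}{22}\right)\right) \left(21624 - 11879\right) = \left(38841 + \frac{\sqrt{6765}}{22}\right) 9745 = 378505545 + \frac{9745 \sqrt{6765}}{22}$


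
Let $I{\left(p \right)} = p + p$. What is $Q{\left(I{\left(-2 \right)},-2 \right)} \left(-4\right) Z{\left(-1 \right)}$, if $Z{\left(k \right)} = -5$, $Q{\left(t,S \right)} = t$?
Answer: $-80$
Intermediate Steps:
$I{\left(p \right)} = 2 p$
$Q{\left(I{\left(-2 \right)},-2 \right)} \left(-4\right) Z{\left(-1 \right)} = 2 \left(-2\right) \left(-4\right) \left(-5\right) = \left(-4\right) \left(-4\right) \left(-5\right) = 16 \left(-5\right) = -80$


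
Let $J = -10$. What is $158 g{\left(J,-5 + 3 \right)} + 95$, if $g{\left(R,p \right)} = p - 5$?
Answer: $-1011$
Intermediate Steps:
$g{\left(R,p \right)} = -5 + p$
$158 g{\left(J,-5 + 3 \right)} + 95 = 158 \left(-5 + \left(-5 + 3\right)\right) + 95 = 158 \left(-5 - 2\right) + 95 = 158 \left(-7\right) + 95 = -1106 + 95 = -1011$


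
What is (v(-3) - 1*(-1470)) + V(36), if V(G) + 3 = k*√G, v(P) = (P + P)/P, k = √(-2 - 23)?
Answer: 1469 + 30*I ≈ 1469.0 + 30.0*I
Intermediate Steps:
k = 5*I (k = √(-25) = 5*I ≈ 5.0*I)
v(P) = 2 (v(P) = (2*P)/P = 2)
V(G) = -3 + 5*I*√G (V(G) = -3 + (5*I)*√G = -3 + 5*I*√G)
(v(-3) - 1*(-1470)) + V(36) = (2 - 1*(-1470)) + (-3 + 5*I*√36) = (2 + 1470) + (-3 + 5*I*6) = 1472 + (-3 + 30*I) = 1469 + 30*I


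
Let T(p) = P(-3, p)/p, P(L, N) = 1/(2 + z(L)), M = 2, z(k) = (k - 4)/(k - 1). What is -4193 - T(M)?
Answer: -62897/15 ≈ -4193.1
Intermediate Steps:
z(k) = (-4 + k)/(-1 + k)
P(L, N) = 1/(2 + (-4 + L)/(-1 + L))
T(p) = 4/(15*p) (T(p) = ((-1 - 3)/(3*(-2 - 3)))/p = ((⅓)*(-4)/(-5))/p = ((⅓)*(-⅕)*(-4))/p = 4/(15*p))
-4193 - T(M) = -4193 - 4/(15*2) = -4193 - 1*2/15 = -4193 - 2/15 = -62897/15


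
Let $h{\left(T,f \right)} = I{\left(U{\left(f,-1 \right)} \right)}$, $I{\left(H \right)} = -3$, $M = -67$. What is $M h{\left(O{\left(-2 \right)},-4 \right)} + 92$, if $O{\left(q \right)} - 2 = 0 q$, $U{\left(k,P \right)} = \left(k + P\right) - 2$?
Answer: $293$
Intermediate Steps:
$U{\left(k,P \right)} = -2 + P + k$ ($U{\left(k,P \right)} = \left(P + k\right) - 2 = -2 + P + k$)
$O{\left(q \right)} = 2$ ($O{\left(q \right)} = 2 + 0 q = 2 + 0 = 2$)
$h{\left(T,f \right)} = -3$
$M h{\left(O{\left(-2 \right)},-4 \right)} + 92 = \left(-67\right) \left(-3\right) + 92 = 201 + 92 = 293$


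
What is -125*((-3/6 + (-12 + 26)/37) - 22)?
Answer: 204625/74 ≈ 2765.2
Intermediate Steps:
-125*((-3/6 + (-12 + 26)/37) - 22) = -125*((-3*⅙ + 14*(1/37)) - 22) = -125*((-½ + 14/37) - 22) = -125*(-9/74 - 22) = -125*(-1637/74) = 204625/74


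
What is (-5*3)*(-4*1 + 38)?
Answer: -510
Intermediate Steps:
(-5*3)*(-4*1 + 38) = -15*(-4 + 38) = -15*34 = -510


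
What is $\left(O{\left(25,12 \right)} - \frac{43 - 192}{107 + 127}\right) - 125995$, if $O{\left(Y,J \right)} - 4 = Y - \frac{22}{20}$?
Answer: $- \frac{73690381}{585} \approx -1.2597 \cdot 10^{5}$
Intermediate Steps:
$O{\left(Y,J \right)} = \frac{29}{10} + Y$ ($O{\left(Y,J \right)} = 4 + \left(Y - \frac{22}{20}\right) = 4 + \left(Y - \frac{11}{10}\right) = 4 + \left(- \frac{11}{10} + Y\right) = \frac{29}{10} + Y$)
$\left(O{\left(25,12 \right)} - \frac{43 - 192}{107 + 127}\right) - 125995 = \left(\left(\frac{29}{10} + 25\right) - \frac{43 - 192}{107 + 127}\right) - 125995 = \left(\frac{279}{10} - - \frac{149}{234}\right) - 125995 = \left(\frac{279}{10} + \frac{149}{234}\right) - 125995 = \frac{16694}{585} - 125995 = - \frac{73690381}{585}$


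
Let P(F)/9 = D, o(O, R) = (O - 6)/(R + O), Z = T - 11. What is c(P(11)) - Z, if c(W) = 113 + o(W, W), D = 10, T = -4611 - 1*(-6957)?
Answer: -33323/15 ≈ -2221.5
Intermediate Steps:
T = 2346 (T = -4611 + 6957 = 2346)
Z = 2335 (Z = 2346 - 11 = 2335)
o(O, R) = (-6 + O)/(O + R)
P(F) = 90 (P(F) = 9*10 = 90)
c(W) = 113 + (-6 + W)/(2*W) (c(W) = 113 + (-6 + W)/(W + W) = 113 + (-6 + W)/((2*W)) = 113 + (1/(2*W))*(-6 + W) = 113 + (-6 + W)/(2*W))
c(P(11)) - Z = (227/2 - 3/90) - 1*2335 = (227/2 - 3*1/90) - 2335 = (227/2 - 1/30) - 2335 = 1702/15 - 2335 = -33323/15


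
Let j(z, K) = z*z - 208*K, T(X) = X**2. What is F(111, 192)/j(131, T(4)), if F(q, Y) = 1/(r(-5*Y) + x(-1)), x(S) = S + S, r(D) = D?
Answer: -1/13307346 ≈ -7.5146e-8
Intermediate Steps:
j(z, K) = z**2 - 208*K
x(S) = 2*S
F(q, Y) = 1/(-2 - 5*Y) (F(q, Y) = 1/(-5*Y + 2*(-1)) = 1/(-5*Y - 2) = 1/(-2 - 5*Y))
F(111, 192)/j(131, T(4)) = (-1/(2 + 5*192))/(131**2 - 208*4**2) = (-1/(2 + 960))/(17161 - 208*16) = (-1/962)/(17161 - 3328) = -1*1/962/13833 = -1/962*1/13833 = -1/13307346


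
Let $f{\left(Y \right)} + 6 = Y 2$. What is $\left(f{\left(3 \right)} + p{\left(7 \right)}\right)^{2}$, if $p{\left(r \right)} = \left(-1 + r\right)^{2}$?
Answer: $1296$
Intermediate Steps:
$f{\left(Y \right)} = -6 + 2 Y$ ($f{\left(Y \right)} = -6 + Y 2 = -6 + 2 Y$)
$\left(f{\left(3 \right)} + p{\left(7 \right)}\right)^{2} = \left(\left(-6 + 2 \cdot 3\right) + \left(-1 + 7\right)^{2}\right)^{2} = \left(\left(-6 + 6\right) + 6^{2}\right)^{2} = \left(0 + 36\right)^{2} = 36^{2} = 1296$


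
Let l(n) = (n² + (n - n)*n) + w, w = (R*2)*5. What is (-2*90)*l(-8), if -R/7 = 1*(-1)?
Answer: -24120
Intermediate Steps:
R = 7 (R = -7*(-1) = 7)
w = 70 (w = (7*2)*5 = 14*5 = 70)
l(n) = 70 + n² (l(n) = (n² + (n - n)*n) + 70 = (n² + 0*n) + 70 = (n² + 0) + 70 = n² + 70 = 70 + n²)
(-2*90)*l(-8) = (-2*90)*(70 + (-8)²) = -180*(70 + 64) = -180*134 = -24120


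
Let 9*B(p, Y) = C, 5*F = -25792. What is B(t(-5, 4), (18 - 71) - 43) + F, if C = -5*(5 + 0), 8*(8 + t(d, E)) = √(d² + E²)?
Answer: -232253/45 ≈ -5161.2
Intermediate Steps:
F = -25792/5 (F = (⅕)*(-25792) = -25792/5 ≈ -5158.4)
t(d, E) = -8 + √(E² + d²)/8 (t(d, E) = -8 + √(d² + E²)/8 = -8 + √(E² + d²)/8)
C = -25 (C = -5*5 = -25)
B(p, Y) = -25/9 (B(p, Y) = (⅑)*(-25) = -25/9)
B(t(-5, 4), (18 - 71) - 43) + F = -25/9 - 25792/5 = -232253/45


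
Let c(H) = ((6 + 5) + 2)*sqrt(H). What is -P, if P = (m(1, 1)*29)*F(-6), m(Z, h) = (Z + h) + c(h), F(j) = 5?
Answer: -2175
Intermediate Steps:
c(H) = 13*sqrt(H) (c(H) = (11 + 2)*sqrt(H) = 13*sqrt(H))
m(Z, h) = Z + h + 13*sqrt(h) (m(Z, h) = (Z + h) + 13*sqrt(h) = Z + h + 13*sqrt(h))
P = 2175 (P = ((1 + 1 + 13*sqrt(1))*29)*5 = ((1 + 1 + 13*1)*29)*5 = ((1 + 1 + 13)*29)*5 = (15*29)*5 = 435*5 = 2175)
-P = -1*2175 = -2175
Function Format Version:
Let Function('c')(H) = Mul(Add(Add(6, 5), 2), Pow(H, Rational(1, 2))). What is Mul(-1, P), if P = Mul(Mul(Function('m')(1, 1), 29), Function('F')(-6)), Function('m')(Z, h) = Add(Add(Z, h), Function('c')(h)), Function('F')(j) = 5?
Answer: -2175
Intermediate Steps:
Function('c')(H) = Mul(13, Pow(H, Rational(1, 2))) (Function('c')(H) = Mul(Add(11, 2), Pow(H, Rational(1, 2))) = Mul(13, Pow(H, Rational(1, 2))))
Function('m')(Z, h) = Add(Z, h, Mul(13, Pow(h, Rational(1, 2)))) (Function('m')(Z, h) = Add(Add(Z, h), Mul(13, Pow(h, Rational(1, 2)))) = Add(Z, h, Mul(13, Pow(h, Rational(1, 2)))))
P = 2175 (P = Mul(Mul(Add(1, 1, Mul(13, Pow(1, Rational(1, 2)))), 29), 5) = Mul(Mul(Add(1, 1, Mul(13, 1)), 29), 5) = Mul(Mul(Add(1, 1, 13), 29), 5) = Mul(Mul(15, 29), 5) = Mul(435, 5) = 2175)
Mul(-1, P) = Mul(-1, 2175) = -2175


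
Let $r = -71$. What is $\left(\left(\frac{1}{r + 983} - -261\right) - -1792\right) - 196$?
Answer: $\frac{1693585}{912} \approx 1857.0$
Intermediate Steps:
$\left(\left(\frac{1}{r + 983} - -261\right) - -1792\right) - 196 = \left(\left(\frac{1}{-71 + 983} - -261\right) - -1792\right) - 196 = \left(\left(\frac{1}{912} + 261\right) + 1792\right) - 196 = \left(\frac{238033}{912} + 1792\right) - 196 = \frac{1872337}{912} - 196 = \frac{1693585}{912}$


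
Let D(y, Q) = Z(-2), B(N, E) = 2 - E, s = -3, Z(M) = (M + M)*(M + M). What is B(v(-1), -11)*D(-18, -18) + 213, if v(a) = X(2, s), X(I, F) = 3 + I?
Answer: 421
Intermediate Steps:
Z(M) = 4*M² (Z(M) = (2*M)*(2*M) = 4*M²)
v(a) = 5 (v(a) = 3 + 2 = 5)
D(y, Q) = 16 (D(y, Q) = 4*(-2)² = 4*4 = 16)
B(v(-1), -11)*D(-18, -18) + 213 = (2 - 1*(-11))*16 + 213 = (2 + 11)*16 + 213 = 13*16 + 213 = 208 + 213 = 421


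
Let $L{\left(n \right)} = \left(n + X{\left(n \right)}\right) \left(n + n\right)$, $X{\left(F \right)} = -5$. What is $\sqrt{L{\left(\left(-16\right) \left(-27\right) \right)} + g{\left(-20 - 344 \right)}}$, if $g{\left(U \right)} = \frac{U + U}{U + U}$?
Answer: $11 \sqrt{3049} \approx 607.4$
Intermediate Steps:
$L{\left(n \right)} = 2 n \left(-5 + n\right)$ ($L{\left(n \right)} = \left(n - 5\right) \left(n + n\right) = \left(-5 + n\right) 2 n = 2 n \left(-5 + n\right)$)
$g{\left(U \right)} = 1$ ($g{\left(U \right)} = \frac{2 U}{2 U} = 2 U \frac{1}{2 U} = 1$)
$\sqrt{L{\left(\left(-16\right) \left(-27\right) \right)} + g{\left(-20 - 344 \right)}} = \sqrt{2 \left(\left(-16\right) \left(-27\right)\right) \left(-5 - -432\right) + 1} = \sqrt{2 \cdot 432 \left(-5 + 432\right) + 1} = \sqrt{2 \cdot 432 \cdot 427 + 1} = \sqrt{368928 + 1} = \sqrt{368929} = 11 \sqrt{3049}$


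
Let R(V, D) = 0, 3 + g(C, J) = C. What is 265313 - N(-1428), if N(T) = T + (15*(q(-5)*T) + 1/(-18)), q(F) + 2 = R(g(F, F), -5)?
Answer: 4030219/18 ≈ 2.2390e+5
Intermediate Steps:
g(C, J) = -3 + C
q(F) = -2 (q(F) = -2 + 0 = -2)
N(T) = -1/18 - 29*T (N(T) = T + (15*(-2*T) + 1/(-18)) = T + (-30*T - 1/18) = T + (-1/18 - 30*T) = -1/18 - 29*T)
265313 - N(-1428) = 265313 - (-1/18 - 29*(-1428)) = 265313 - (-1/18 + 41412) = 265313 - 1*745415/18 = 265313 - 745415/18 = 4030219/18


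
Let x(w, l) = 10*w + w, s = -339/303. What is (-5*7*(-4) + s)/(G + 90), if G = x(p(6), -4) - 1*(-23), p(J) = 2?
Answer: 14027/13635 ≈ 1.0287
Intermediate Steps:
s = -113/101 (s = -339*1/303 = -113/101 ≈ -1.1188)
x(w, l) = 11*w
G = 45 (G = 11*2 - 1*(-23) = 22 + 23 = 45)
(-5*7*(-4) + s)/(G + 90) = (-5*7*(-4) - 113/101)/(45 + 90) = (-35*(-4) - 113/101)/135 = (140 - 113/101)*(1/135) = (14027/101)*(1/135) = 14027/13635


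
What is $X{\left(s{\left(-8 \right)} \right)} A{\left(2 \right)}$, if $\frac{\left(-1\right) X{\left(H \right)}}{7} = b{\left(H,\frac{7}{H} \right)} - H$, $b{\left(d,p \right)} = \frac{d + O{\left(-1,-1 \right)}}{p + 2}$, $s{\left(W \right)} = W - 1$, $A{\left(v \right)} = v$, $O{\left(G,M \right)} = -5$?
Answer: $\frac{378}{11} \approx 34.364$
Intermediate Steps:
$s{\left(W \right)} = -1 + W$ ($s{\left(W \right)} = W - 1 = -1 + W$)
$b{\left(d,p \right)} = \frac{-5 + d}{2 + p}$ ($b{\left(d,p \right)} = \frac{d - 5}{p + 2} = \frac{-5 + d}{2 + p}$)
$X{\left(H \right)} = 7 H - \frac{7 \left(-5 + H\right)}{2 + \frac{7}{H}}$ ($X{\left(H \right)} = - 7 \left(\frac{-5 + H}{2 + \frac{7}{H}} - H\right) = - 7 \left(- H + \frac{-5 + H}{2 + \frac{7}{H}}\right) = 7 H - \frac{7 \left(-5 + H\right)}{2 + \frac{7}{H}}$)
$X{\left(s{\left(-8 \right)} \right)} A{\left(2 \right)} = \frac{7 \left(-1 - 8\right) \left(12 - 9\right)}{7 + 2 \left(-1 - 8\right)} 2 = 7 \left(-9\right) \frac{1}{7 + 2 \left(-9\right)} \left(12 - 9\right) 2 = 7 \left(-9\right) \frac{1}{7 - 18} \cdot 3 \cdot 2 = 7 \left(-9\right) \frac{1}{-11} \cdot 3 \cdot 2 = 7 \left(-9\right) \left(- \frac{1}{11}\right) 3 \cdot 2 = \frac{189}{11} \cdot 2 = \frac{378}{11}$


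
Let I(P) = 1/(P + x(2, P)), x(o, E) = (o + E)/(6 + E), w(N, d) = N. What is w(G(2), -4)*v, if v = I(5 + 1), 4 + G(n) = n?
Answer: -3/10 ≈ -0.30000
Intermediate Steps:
G(n) = -4 + n
x(o, E) = (E + o)/(6 + E)
I(P) = 1/(P + (2 + P)/(6 + P)) (I(P) = 1/(P + (P + 2)/(6 + P)) = 1/(P + (2 + P)/(6 + P)))
v = 3/20 (v = (6 + (5 + 1))/(2 + (5 + 1) + (5 + 1)*(6 + (5 + 1))) = (6 + 6)/(2 + 6 + 6*(6 + 6)) = 12/(2 + 6 + 6*12) = 12/(2 + 6 + 72) = 12/80 = (1/80)*12 = 3/20 ≈ 0.15000)
w(G(2), -4)*v = (-4 + 2)*(3/20) = -2*3/20 = -3/10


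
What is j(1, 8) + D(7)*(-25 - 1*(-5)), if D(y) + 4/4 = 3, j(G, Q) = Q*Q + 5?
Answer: 29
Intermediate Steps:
j(G, Q) = 5 + Q² (j(G, Q) = Q² + 5 = 5 + Q²)
D(y) = 2 (D(y) = -1 + 3 = 2)
j(1, 8) + D(7)*(-25 - 1*(-5)) = (5 + 8²) + 2*(-25 - 1*(-5)) = (5 + 64) + 2*(-25 + 5) = 69 + 2*(-20) = 69 - 40 = 29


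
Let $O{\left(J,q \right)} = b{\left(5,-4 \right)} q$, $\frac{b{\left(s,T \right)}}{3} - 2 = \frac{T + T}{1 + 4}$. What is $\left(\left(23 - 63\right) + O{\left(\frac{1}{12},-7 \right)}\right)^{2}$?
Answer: $\frac{58564}{25} \approx 2342.6$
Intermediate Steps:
$b{\left(s,T \right)} = 6 + \frac{6 T}{5}$ ($b{\left(s,T \right)} = 6 + 3 \frac{T + T}{1 + 4} = 6 + 3 \frac{2 T}{5} = 6 + \frac{6 T}{5}$)
$O{\left(J,q \right)} = \frac{6 q}{5}$ ($O{\left(J,q \right)} = \left(6 + \frac{6}{5} \left(-4\right)\right) q = \left(6 - \frac{24}{5}\right) q = \frac{6 q}{5}$)
$\left(\left(23 - 63\right) + O{\left(\frac{1}{12},-7 \right)}\right)^{2} = \left(\left(23 - 63\right) + \frac{6}{5} \left(-7\right)\right)^{2} = \left(-40 - \frac{42}{5}\right)^{2} = \left(- \frac{242}{5}\right)^{2} = \frac{58564}{25}$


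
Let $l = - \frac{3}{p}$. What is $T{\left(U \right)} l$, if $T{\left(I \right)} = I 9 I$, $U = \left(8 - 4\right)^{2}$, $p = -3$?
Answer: $2304$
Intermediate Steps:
$U = 16$ ($U = 4^{2} = 16$)
$T{\left(I \right)} = 9 I^{2}$ ($T{\left(I \right)} = 9 I I = 9 I^{2}$)
$l = 1$ ($l = - \frac{3}{-3} = \left(-3\right) \left(- \frac{1}{3}\right) = 1$)
$T{\left(U \right)} l = 9 \cdot 16^{2} \cdot 1 = 9 \cdot 256 \cdot 1 = 2304 \cdot 1 = 2304$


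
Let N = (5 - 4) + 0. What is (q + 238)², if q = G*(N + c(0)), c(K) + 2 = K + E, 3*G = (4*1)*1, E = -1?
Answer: 498436/9 ≈ 55382.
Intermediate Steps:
N = 1 (N = 1 + 0 = 1)
G = 4/3 (G = ((4*1)*1)/3 = (4*1)/3 = (⅓)*4 = 4/3 ≈ 1.3333)
c(K) = -3 + K (c(K) = -2 + (K - 1) = -2 + (-1 + K) = -3 + K)
q = -8/3 (q = 4*(1 + (-3 + 0))/3 = 4*(1 - 3)/3 = (4/3)*(-2) = -8/3 ≈ -2.6667)
(q + 238)² = (-8/3 + 238)² = (706/3)² = 498436/9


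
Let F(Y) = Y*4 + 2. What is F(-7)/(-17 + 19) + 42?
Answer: 29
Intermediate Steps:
F(Y) = 2 + 4*Y (F(Y) = 4*Y + 2 = 2 + 4*Y)
F(-7)/(-17 + 19) + 42 = (2 + 4*(-7))/(-17 + 19) + 42 = (2 - 28)/2 + 42 = -26*1/2 + 42 = -13 + 42 = 29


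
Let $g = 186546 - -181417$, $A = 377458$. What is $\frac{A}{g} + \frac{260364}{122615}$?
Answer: $\frac{142086331202}{45117783245} \approx 3.1492$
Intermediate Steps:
$g = 367963$ ($g = 186546 + 181417 = 367963$)
$\frac{A}{g} + \frac{260364}{122615} = \frac{377458}{367963} + \frac{260364}{122615} = \frac{142086331202}{45117783245}$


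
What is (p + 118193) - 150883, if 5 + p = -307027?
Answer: -339722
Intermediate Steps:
p = -307032 (p = -5 - 307027 = -307032)
(p + 118193) - 150883 = (-307032 + 118193) - 150883 = -188839 - 150883 = -339722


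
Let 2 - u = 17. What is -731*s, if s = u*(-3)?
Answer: -32895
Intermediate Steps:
u = -15 (u = 2 - 1*17 = 2 - 17 = -15)
s = 45 (s = -15*(-3) = 45)
-731*s = -731*45 = -32895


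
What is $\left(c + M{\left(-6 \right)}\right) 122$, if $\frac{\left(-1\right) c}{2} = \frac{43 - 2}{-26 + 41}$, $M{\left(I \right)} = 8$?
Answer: $\frac{4636}{15} \approx 309.07$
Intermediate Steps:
$c = - \frac{82}{15}$ ($c = - 2 \frac{43 - 2}{-26 + 41} = - 2 \cdot \frac{41}{15} = - 2 \cdot 41 \cdot \frac{1}{15} = \left(-2\right) \frac{41}{15} = - \frac{82}{15} \approx -5.4667$)
$\left(c + M{\left(-6 \right)}\right) 122 = \left(- \frac{82}{15} + 8\right) 122 = \frac{38}{15} \cdot 122 = \frac{4636}{15}$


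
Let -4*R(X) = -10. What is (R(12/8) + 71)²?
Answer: 21609/4 ≈ 5402.3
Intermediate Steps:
R(X) = 5/2 (R(X) = -¼*(-10) = 5/2)
(R(12/8) + 71)² = (5/2 + 71)² = (147/2)² = 21609/4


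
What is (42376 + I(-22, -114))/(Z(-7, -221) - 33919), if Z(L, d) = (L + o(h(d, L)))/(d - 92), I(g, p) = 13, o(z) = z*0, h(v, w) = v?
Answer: -13267757/10616640 ≈ -1.2497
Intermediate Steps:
o(z) = 0
Z(L, d) = L/(-92 + d) (Z(L, d) = (L + 0)/(d - 92) = L/(-92 + d))
(42376 + I(-22, -114))/(Z(-7, -221) - 33919) = (42376 + 13)/(-7/(-92 - 221) - 33919) = 42389/(-7/(-313) - 33919) = 42389/(-7*(-1/313) - 33919) = 42389/(7/313 - 33919) = 42389/(-10616640/313) = 42389*(-313/10616640) = -13267757/10616640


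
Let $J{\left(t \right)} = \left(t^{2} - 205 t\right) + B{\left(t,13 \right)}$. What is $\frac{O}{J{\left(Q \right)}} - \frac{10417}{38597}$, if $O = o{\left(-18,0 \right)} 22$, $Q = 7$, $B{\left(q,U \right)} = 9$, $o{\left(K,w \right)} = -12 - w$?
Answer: $- \frac{1384867}{17716023} \approx -0.07817$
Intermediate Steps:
$J{\left(t \right)} = 9 + t^{2} - 205 t$ ($J{\left(t \right)} = \left(t^{2} - 205 t\right) + 9 = 9 + t^{2} - 205 t$)
$O = -264$ ($O = \left(-12 - 0\right) 22 = \left(-12 + 0\right) 22 = \left(-12\right) 22 = -264$)
$\frac{O}{J{\left(Q \right)}} - \frac{10417}{38597} = - \frac{264}{9 + 7^{2} - 1435} - \frac{10417}{38597} = - \frac{264}{9 + 49 - 1435} - \frac{10417}{38597} = - \frac{264}{-1377} - \frac{10417}{38597} = \left(-264\right) \left(- \frac{1}{1377}\right) - \frac{10417}{38597} = \frac{88}{459} - \frac{10417}{38597} = - \frac{1384867}{17716023}$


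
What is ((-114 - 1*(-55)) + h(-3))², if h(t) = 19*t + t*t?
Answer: 11449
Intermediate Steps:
h(t) = t² + 19*t (h(t) = 19*t + t² = t² + 19*t)
((-114 - 1*(-55)) + h(-3))² = ((-114 - 1*(-55)) - 3*(19 - 3))² = ((-114 + 55) - 3*16)² = (-59 - 48)² = (-107)² = 11449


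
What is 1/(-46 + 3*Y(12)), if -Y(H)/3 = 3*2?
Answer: -1/100 ≈ -0.010000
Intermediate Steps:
Y(H) = -18 (Y(H) = -9*2 = -3*6 = -18)
1/(-46 + 3*Y(12)) = 1/(-46 + 3*(-18)) = 1/(-46 - 54) = 1/(-100) = -1/100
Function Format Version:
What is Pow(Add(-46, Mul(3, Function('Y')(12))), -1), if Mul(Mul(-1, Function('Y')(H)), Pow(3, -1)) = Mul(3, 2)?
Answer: Rational(-1, 100) ≈ -0.010000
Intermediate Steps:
Function('Y')(H) = -18 (Function('Y')(H) = Mul(-3, Mul(3, 2)) = Mul(-3, 6) = -18)
Pow(Add(-46, Mul(3, Function('Y')(12))), -1) = Pow(Add(-46, Mul(3, -18)), -1) = Pow(Add(-46, -54), -1) = Pow(-100, -1) = Rational(-1, 100)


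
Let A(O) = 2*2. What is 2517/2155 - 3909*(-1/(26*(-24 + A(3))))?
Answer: -1423011/224120 ≈ -6.3493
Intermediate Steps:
A(O) = 4
2517/2155 - 3909*(-1/(26*(-24 + A(3)))) = 2517/2155 - 3909*(-1/(26*(-24 + 4))) = 2517*(1/2155) - 3909/((-20*(-26))) = 2517/2155 - 3909/520 = -1423011/224120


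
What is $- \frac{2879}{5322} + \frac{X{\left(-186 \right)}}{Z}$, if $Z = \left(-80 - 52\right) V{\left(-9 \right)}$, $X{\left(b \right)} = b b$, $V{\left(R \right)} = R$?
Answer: $\frac{557715}{19514} \approx 28.58$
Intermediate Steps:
$X{\left(b \right)} = b^{2}$
$Z = 1188$ ($Z = \left(-80 - 52\right) \left(-9\right) = \left(-132\right) \left(-9\right) = 1188$)
$- \frac{2879}{5322} + \frac{X{\left(-186 \right)}}{Z} = - \frac{2879}{5322} + \frac{\left(-186\right)^{2}}{1188} = \left(-2879\right) \frac{1}{5322} + 34596 \cdot \frac{1}{1188} = - \frac{2879}{5322} + \frac{961}{33} = \frac{557715}{19514}$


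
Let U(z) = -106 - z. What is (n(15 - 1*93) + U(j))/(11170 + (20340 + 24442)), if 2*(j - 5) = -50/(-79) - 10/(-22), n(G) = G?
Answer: -329427/97244576 ≈ -0.0033876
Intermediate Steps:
j = 9635/1738 (j = 5 + (-50/(-79) - 10/(-22))/2 = 5 + (-50*(-1/79) - 10*(-1/22))/2 = 5 + (50/79 + 5/11)/2 = 5 + (½)*(945/869) = 5 + 945/1738 = 9635/1738 ≈ 5.5437)
(n(15 - 1*93) + U(j))/(11170 + (20340 + 24442)) = ((15 - 1*93) + (-106 - 1*9635/1738))/(11170 + (20340 + 24442)) = ((15 - 93) + (-106 - 9635/1738))/(11170 + 44782) = (-78 - 193863/1738)/55952 = -329427/1738*1/55952 = -329427/97244576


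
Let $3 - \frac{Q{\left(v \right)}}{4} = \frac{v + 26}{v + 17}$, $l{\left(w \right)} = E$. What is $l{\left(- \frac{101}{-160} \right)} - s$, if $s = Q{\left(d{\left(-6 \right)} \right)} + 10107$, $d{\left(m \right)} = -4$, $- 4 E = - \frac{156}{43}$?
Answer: $- \frac{5652230}{559} \approx -10111.0$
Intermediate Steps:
$E = \frac{39}{43}$ ($E = - \frac{\left(-156\right) \frac{1}{43}}{4} = \left(- \frac{1}{4}\right) \left(- \frac{156}{43}\right) = \frac{39}{43} \approx 0.90698$)
$l{\left(w \right)} = \frac{39}{43}$
$Q{\left(v \right)} = 12 - \frac{4 \left(26 + v\right)}{17 + v}$ ($Q{\left(v \right)} = 12 - 4 \frac{v + 26}{v + 17} = 12 - 4 \frac{26 + v}{17 + v} = 12 - \frac{4 \left(26 + v\right)}{17 + v}$)
$s = \frac{131459}{13}$ ($s = \frac{4 \left(25 + 2 \left(-4\right)\right)}{17 - 4} + 10107 = \frac{4 \left(25 - 8\right)}{13} + 10107 = 4 \cdot \frac{1}{13} \cdot 17 + 10107 = \frac{68}{13} + 10107 = \frac{131459}{13} \approx 10112.0$)
$l{\left(- \frac{101}{-160} \right)} - s = \frac{39}{43} - \frac{131459}{13} = - \frac{5652230}{559}$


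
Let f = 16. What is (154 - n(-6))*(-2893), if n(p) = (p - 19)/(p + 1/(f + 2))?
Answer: -46369004/107 ≈ -4.3336e+5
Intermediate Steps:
n(p) = (-19 + p)/(1/18 + p) (n(p) = (p - 19)/(p + 1/(16 + 2)) = (-19 + p)/(p + 1/18) = (-19 + p)/(1/18 + p))
(154 - n(-6))*(-2893) = (154 - 18*(-19 - 6)/(1 + 18*(-6)))*(-2893) = (154 - 18*(-25)/(1 - 108))*(-2893) = (154 - 18*(-25)/(-107))*(-2893) = (154 - 18*(-1)*(-25)/107)*(-2893) = (154 - 1*450/107)*(-2893) = (154 - 450/107)*(-2893) = (16028/107)*(-2893) = -46369004/107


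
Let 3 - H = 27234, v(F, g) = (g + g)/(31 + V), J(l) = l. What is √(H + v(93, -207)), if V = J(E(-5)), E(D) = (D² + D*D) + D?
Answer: I*√39329430/38 ≈ 165.03*I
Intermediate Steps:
E(D) = D + 2*D² (E(D) = (D² + D²) + D = 2*D² + D = D + 2*D²)
V = 45 (V = -5*(1 + 2*(-5)) = -5*(1 - 10) = -5*(-9) = 45)
v(F, g) = g/38 (v(F, g) = (g + g)/(31 + 45) = (2*g)/76 = (2*g)*(1/76) = g/38)
H = -27231 (H = 3 - 1*27234 = 3 - 27234 = -27231)
√(H + v(93, -207)) = √(-27231 + (1/38)*(-207)) = √(-27231 - 207/38) = √(-1034985/38) = I*√39329430/38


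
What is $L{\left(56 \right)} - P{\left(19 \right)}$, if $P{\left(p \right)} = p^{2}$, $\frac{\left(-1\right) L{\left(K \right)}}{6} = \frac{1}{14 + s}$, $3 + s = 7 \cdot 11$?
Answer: $- \frac{15887}{44} \approx -361.07$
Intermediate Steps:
$s = 74$ ($s = -3 + 7 \cdot 11 = -3 + 77 = 74$)
$L{\left(K \right)} = - \frac{3}{44}$ ($L{\left(K \right)} = - \frac{6}{14 + 74} = - \frac{6}{88} = \left(-6\right) \frac{1}{88} = - \frac{3}{44}$)
$L{\left(56 \right)} - P{\left(19 \right)} = - \frac{3}{44} - 19^{2} = - \frac{3}{44} - 361 = - \frac{15887}{44}$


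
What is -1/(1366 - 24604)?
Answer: 1/23238 ≈ 4.3033e-5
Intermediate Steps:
-1/(1366 - 24604) = -1/(-23238) = -1*(-1/23238) = 1/23238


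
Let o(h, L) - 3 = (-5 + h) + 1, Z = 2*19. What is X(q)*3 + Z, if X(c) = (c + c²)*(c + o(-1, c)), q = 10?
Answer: 2678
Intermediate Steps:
Z = 38
o(h, L) = -1 + h (o(h, L) = 3 + ((-5 + h) + 1) = 3 + (-4 + h) = -1 + h)
X(c) = (-2 + c)*(c + c²) (X(c) = (c + c²)*(c + (-1 - 1)) = (c + c²)*(c - 2) = (c + c²)*(-2 + c) = (-2 + c)*(c + c²))
X(q)*3 + Z = (10*(-2 + 10² - 1*10))*3 + 38 = (10*(-2 + 100 - 10))*3 + 38 = (10*88)*3 + 38 = 880*3 + 38 = 2640 + 38 = 2678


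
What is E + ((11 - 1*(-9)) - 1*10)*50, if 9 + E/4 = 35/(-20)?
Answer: 457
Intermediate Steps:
E = -43 (E = -36 + 4*(35/(-20)) = -36 + 4*(35*(-1/20)) = -36 + 4*(-7/4) = -36 - 7 = -43)
E + ((11 - 1*(-9)) - 1*10)*50 = -43 + ((11 - 1*(-9)) - 1*10)*50 = -43 + ((11 + 9) - 10)*50 = -43 + (20 - 10)*50 = -43 + 10*50 = -43 + 500 = 457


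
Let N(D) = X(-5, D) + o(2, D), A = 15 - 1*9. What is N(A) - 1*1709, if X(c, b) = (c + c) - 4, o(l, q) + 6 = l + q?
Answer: -1721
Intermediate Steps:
A = 6 (A = 15 - 9 = 6)
o(l, q) = -6 + l + q (o(l, q) = -6 + (l + q) = -6 + l + q)
X(c, b) = -4 + 2*c (X(c, b) = 2*c - 4 = -4 + 2*c)
N(D) = -18 + D (N(D) = (-4 + 2*(-5)) + (-6 + 2 + D) = (-4 - 10) + (-4 + D) = -14 + (-4 + D) = -18 + D)
N(A) - 1*1709 = (-18 + 6) - 1*1709 = -12 - 1709 = -1721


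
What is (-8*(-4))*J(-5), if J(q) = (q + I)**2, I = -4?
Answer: 2592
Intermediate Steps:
J(q) = (-4 + q)**2 (J(q) = (q - 4)**2 = (-4 + q)**2)
(-8*(-4))*J(-5) = (-8*(-4))*(-4 - 5)**2 = 32*(-9)**2 = 32*81 = 2592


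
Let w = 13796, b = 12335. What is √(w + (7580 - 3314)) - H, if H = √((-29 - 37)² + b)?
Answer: √18062 - √16691 ≈ 5.2013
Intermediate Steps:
H = √16691 (H = √((-29 - 37)² + 12335) = √((-66)² + 12335) = √(4356 + 12335) = √16691 ≈ 129.19)
√(w + (7580 - 3314)) - H = √(13796 + (7580 - 3314)) - √16691 = √(13796 + 4266) - √16691 = √18062 - √16691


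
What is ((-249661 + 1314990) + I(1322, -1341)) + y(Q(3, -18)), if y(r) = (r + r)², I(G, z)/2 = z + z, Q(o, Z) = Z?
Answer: 1061261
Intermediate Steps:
I(G, z) = 4*z (I(G, z) = 2*(z + z) = 2*(2*z) = 4*z)
y(r) = 4*r² (y(r) = (2*r)² = 4*r²)
((-249661 + 1314990) + I(1322, -1341)) + y(Q(3, -18)) = ((-249661 + 1314990) + 4*(-1341)) + 4*(-18)² = (1065329 - 5364) + 4*324 = 1059965 + 1296 = 1061261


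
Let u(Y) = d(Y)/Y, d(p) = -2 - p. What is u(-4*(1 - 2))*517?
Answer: -1551/2 ≈ -775.50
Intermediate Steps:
u(Y) = (-2 - Y)/Y
u(-4*(1 - 2))*517 = ((-2 - (-4)*(1 - 2))/((-4*(1 - 2))))*517 = ((-2 - (-4)*(-1))/((-4*(-1))))*517 = ((-2 - 1*4)/4)*517 = ((-2 - 4)/4)*517 = ((¼)*(-6))*517 = -3/2*517 = -1551/2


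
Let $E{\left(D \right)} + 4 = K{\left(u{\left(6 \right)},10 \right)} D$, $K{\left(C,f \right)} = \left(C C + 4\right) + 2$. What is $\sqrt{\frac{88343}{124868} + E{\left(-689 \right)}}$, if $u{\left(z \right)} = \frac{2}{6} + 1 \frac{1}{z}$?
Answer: $\frac{i \sqrt{16798615472018}}{62434} \approx 65.647 i$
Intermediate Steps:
$u{\left(z \right)} = \frac{1}{3} + \frac{1}{z}$ ($u{\left(z \right)} = 2 \cdot \frac{1}{6} + \frac{1}{z} = \frac{1}{3} + \frac{1}{z}$)
$K{\left(C,f \right)} = 6 + C^{2}$ ($K{\left(C,f \right)} = \left(C^{2} + 4\right) + 2 = \left(4 + C^{2}\right) + 2 = 6 + C^{2}$)
$E{\left(D \right)} = -4 + \frac{25 D}{4}$ ($E{\left(D \right)} = -4 + \left(6 + \left(\frac{3 + 6}{3 \cdot 6}\right)^{2}\right) D = -4 + \left(6 + \left(\frac{1}{3} \cdot \frac{1}{6} \cdot 9\right)^{2}\right) D = -4 + \left(6 + \left(\frac{1}{2}\right)^{2}\right) D = -4 + \left(6 + \frac{1}{4}\right) D = -4 + \frac{25 D}{4}$)
$\sqrt{\frac{88343}{124868} + E{\left(-689 \right)}} = \sqrt{\frac{88343}{124868} + \left(-4 + \frac{25}{4} \left(-689\right)\right)} = \sqrt{88343 \cdot \frac{1}{124868} - \frac{17241}{4}} = \sqrt{\frac{88343}{124868} - \frac{17241}{4}} = \sqrt{- \frac{269061977}{62434}} = \frac{i \sqrt{16798615472018}}{62434}$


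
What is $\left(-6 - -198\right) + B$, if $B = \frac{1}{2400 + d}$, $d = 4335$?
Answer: $\frac{1293121}{6735} \approx 192.0$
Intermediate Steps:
$B = \frac{1}{6735}$ ($B = \frac{1}{2400 + 4335} = \frac{1}{6735} \approx 0.00014848$)
$\left(-6 - -198\right) + B = \left(-6 - -198\right) + \frac{1}{6735} = \left(-6 + 198\right) + \frac{1}{6735} = 192 + \frac{1}{6735} = \frac{1293121}{6735}$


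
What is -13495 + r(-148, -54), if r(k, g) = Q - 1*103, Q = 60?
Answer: -13538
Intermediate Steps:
r(k, g) = -43 (r(k, g) = 60 - 1*103 = 60 - 103 = -43)
-13495 + r(-148, -54) = -13495 - 43 = -13538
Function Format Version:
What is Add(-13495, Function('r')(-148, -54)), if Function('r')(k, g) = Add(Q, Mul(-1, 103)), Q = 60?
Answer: -13538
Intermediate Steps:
Function('r')(k, g) = -43 (Function('r')(k, g) = Add(60, Mul(-1, 103)) = Add(60, -103) = -43)
Add(-13495, Function('r')(-148, -54)) = Add(-13495, -43) = -13538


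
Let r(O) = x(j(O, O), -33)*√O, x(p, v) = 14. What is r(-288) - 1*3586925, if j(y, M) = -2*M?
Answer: -3586925 + 168*I*√2 ≈ -3.5869e+6 + 237.59*I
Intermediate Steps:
r(O) = 14*√O
r(-288) - 1*3586925 = 14*√(-288) - 1*3586925 = 14*(12*I*√2) - 3586925 = 168*I*√2 - 3586925 = -3586925 + 168*I*√2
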